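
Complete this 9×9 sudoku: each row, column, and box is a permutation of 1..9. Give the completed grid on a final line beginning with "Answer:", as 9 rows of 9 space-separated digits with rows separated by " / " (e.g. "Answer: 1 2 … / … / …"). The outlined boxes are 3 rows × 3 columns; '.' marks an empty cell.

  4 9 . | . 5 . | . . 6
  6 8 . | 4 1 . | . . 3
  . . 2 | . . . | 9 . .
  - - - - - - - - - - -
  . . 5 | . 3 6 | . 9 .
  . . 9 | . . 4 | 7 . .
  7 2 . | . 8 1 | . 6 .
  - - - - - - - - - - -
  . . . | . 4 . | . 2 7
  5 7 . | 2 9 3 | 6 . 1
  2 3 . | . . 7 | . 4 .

Step 1. [r8c8∈{8}] r8c8 is down to just 8, so r8c8=8.
Step 2. [r5c4∈{5}] only 5 remains possible at r5c4 ⇒ r5c4=5.
Step 3. [r3c6∈{8}] r3c6 has the single candidate 8. So r3c6=8.
Step 4. [r9c7∈{5}] r9c7 is down to just 5. So r9c7=5.
Step 5. [r3c5∈{6,7}] col 5 places 7 nowhere but r3c5. So r3c5=7.
Step 6. [r4c2∈{1,4}] r4c2 is the only open cell in col 2 admitting 4, so r4c2=4.
Step 7. [r5c8∈{1,3}] across col 8, 3 lands solely at r5c8, so r5c8=3.
Step 8. [r4c7∈{1,2,8}] 1 has one home in box 6: r4c7, so r4c7=1.
Step 9. [r3c2∈{1,5}] across col 2, 5 lands solely at r3c2, so r3c2=5.
Step 10. [r3c1∈{1,3}] 3 has one home in col 1: r3c1. So r3c1=3.
Step 11. [r1c3∈{1,7}] 1 has one home in box 1: r1c3 ⇒ r1c3=1.
Step 12. [r9c4∈{1,6,8}] in row 9, 1 fits only at r9c4, so r9c4=1.
Step 13. [r9c3∈{6,8}] across row 9, 8 lands solely at r9c3. So r9c3=8.
Step 14. [r7c3∈{6}] only 6 remains possible at r7c3. So r7c3=6.
Step 15. [r2c7∈{2}] nothing but 2 survives at r2c7, so r2c7=2.
Step 16. [r4c9∈{2,8}] across row 4, 2 lands solely at r4c9, so r4c9=2.
Step 17. [r7c2∈{1}] r7c2 is down to just 1 ⇒ r7c2=1.
Step 18. [r2c3∈{7}] r2c3 is down to just 7 ⇒ r2c3=7.
Step 19. [r5c1∈{1,8}] across row 5, 1 lands solely at r5c1 ⇒ r5c1=1.
Step 20. [r3c9∈{4}] r3c9 has the single candidate 4, so r3c9=4.
Step 21. [r5c9∈{8}] nothing but 8 survives at r5c9. So r5c9=8.
Step 22. [r1c7∈{8}] r1c7's peers cover all but 8, so r1c7=8.
Step 23. [r8c3∈{4}] only 4 remains possible at r8c3. So r8c3=4.
Step 24. [r6c9∈{5}] r6c9 has the single candidate 5. So r6c9=5.
Step 25. [r7c6∈{5}] nothing but 5 survives at r7c6 ⇒ r7c6=5.
Step 26. [r9c5∈{6}] only 6 remains possible at r9c5. So r9c5=6.
Step 27. [r5c5∈{2}] nothing but 2 survives at r5c5 ⇒ r5c5=2.
Step 28. [r2c6∈{9}] only 9 remains possible at r2c6 ⇒ r2c6=9.
Step 29. [r5c2∈{6}] r5c2 is down to just 6 ⇒ r5c2=6.
Step 30. [r6c3∈{3}] only 3 remains possible at r6c3. So r6c3=3.
Step 31. [r6c4∈{9}] r6c4 has the single candidate 9, so r6c4=9.
Step 32. [r1c8∈{7}] r1c8's peers cover all but 7, so r1c8=7.
Step 33. [r4c4∈{7}] nothing but 7 survives at r4c4. So r4c4=7.
Step 34. [r2c8∈{5}] r2c8 has the single candidate 5 ⇒ r2c8=5.
Step 35. [r9c9∈{9}] only 9 remains possible at r9c9 ⇒ r9c9=9.
Step 36. [r4c1∈{8}] r4c1 has the single candidate 8 ⇒ r4c1=8.
Step 37. [r1c6∈{2}] nothing but 2 survives at r1c6, so r1c6=2.
Step 38. [r1c4∈{3}] r1c4 has the single candidate 3. So r1c4=3.
Step 39. [r7c1∈{9}] r7c1 is down to just 9 ⇒ r7c1=9.
Step 40. [r7c4∈{8}] r7c4 has the single candidate 8. So r7c4=8.
Step 41. [r3c8∈{1}] r3c8's peers cover all but 1 ⇒ r3c8=1.
Step 42. [r6c7∈{4}] r6c7 has the single candidate 4, so r6c7=4.
Step 43. [r7c7∈{3}] r7c7 has the single candidate 3, so r7c7=3.
Step 44. [r3c4∈{6}] r3c4 is down to just 6. So r3c4=6.

Answer: 4 9 1 3 5 2 8 7 6 / 6 8 7 4 1 9 2 5 3 / 3 5 2 6 7 8 9 1 4 / 8 4 5 7 3 6 1 9 2 / 1 6 9 5 2 4 7 3 8 / 7 2 3 9 8 1 4 6 5 / 9 1 6 8 4 5 3 2 7 / 5 7 4 2 9 3 6 8 1 / 2 3 8 1 6 7 5 4 9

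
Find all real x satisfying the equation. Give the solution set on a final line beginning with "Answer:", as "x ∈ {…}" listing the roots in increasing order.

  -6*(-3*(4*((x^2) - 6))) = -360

Step 1. [-6*(-3*(4*((x^2) - 6))) = -360] divide by the outer -6 ⇒ div: -3*(4*((x^2) - 6)) = 60.
Step 2. [-3*(4*((x^2) - 6)) = 60] divide by the outer -3 ⇒ div: 4*((x^2) - 6) = -20.
Step 3. [4*((x^2) - 6) = -20] 4·(inner) — divide through by 4 ⇒ div: (x^2) - 6 = -5.
Step 4. [(x^2) - 6 = -5] the outer -6 inverts by adding 6, so sub: x^2 = 1.
Step 5. [x^2 = 1] √ both sides: 1 ≥ 0 gives two branches, so sqrt: x = 1 or -1.

Answer: x ∈ {-1, 1}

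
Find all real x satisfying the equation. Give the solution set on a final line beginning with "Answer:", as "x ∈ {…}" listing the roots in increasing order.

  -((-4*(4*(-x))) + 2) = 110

Step 1. [-((-4*(4*(-x))) + 2) = 110] LHS negated; negate both sides ⇒ neg: (-4*(4*(-x))) + 2 = -110.
Step 2. [(-4*(4*(-x))) + 2 = -110] subtract 2: x sits inside (… + 2). So sub: -4*(4*(-x)) = -112.
Step 3. [-4*(4*(-x)) = -112] -4 out front; divide by -4, so div: 4*(-x) = 28.
Step 4. [4*(-x) = 28] LHS = 4·(…); ÷4 both sides. So div: -x = 7.
Step 5. [-x = 7] leading − — multiply by −1, so neg: x = -7.

Answer: x ∈ {-7}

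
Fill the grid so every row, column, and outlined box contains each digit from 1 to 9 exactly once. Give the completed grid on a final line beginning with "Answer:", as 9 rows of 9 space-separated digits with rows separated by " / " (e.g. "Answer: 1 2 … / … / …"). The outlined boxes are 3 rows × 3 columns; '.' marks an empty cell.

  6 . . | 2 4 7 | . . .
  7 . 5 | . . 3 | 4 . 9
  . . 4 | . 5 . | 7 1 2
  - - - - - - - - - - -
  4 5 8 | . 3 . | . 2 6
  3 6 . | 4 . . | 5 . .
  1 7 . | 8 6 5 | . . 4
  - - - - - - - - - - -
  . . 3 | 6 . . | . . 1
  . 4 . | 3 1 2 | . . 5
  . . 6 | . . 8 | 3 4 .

Step 1. [r1c7∈{8}] r1c7's peers cover all but 8 ⇒ r1c7=8.
Step 2. [r6c7∈{9}] r6c7 is down to just 9 ⇒ r6c7=9.
Step 3. [r9c9∈{7}] nothing but 7 survives at r9c9. So r9c9=7.
Step 4. [r9c5∈{9}] r9c5 has the single candidate 9. So r9c5=9.
Step 5. [r3c4∈{9}] r3c4 has the single candidate 9 ⇒ r3c4=9.
Step 6. [r3c1∈{8}] r3c1 has the single candidate 8. So r3c1=8.
Step 7. [r5c3∈{2,9}] in box 4, 9 fits only at r5c3, so r5c3=9.
Step 8. [r8c8∈{6,8,9}] in row 8, 8 fits only at r8c8, so r8c8=8.
Step 9. [r9c2∈{1,2}] in row 9, 1 fits only at r9c2, so r9c2=1.
Step 10. [r9c1∈{2,5}] across row 9, 2 lands solely at r9c1, so r9c1=2.
Step 11. [r1c2∈{3,9}] row 1 places 9 nowhere but r1c2, so r1c2=9.
Step 12. [r4c7∈{1}] nothing but 1 survives at r4c7, so r4c7=1.
Step 13. [r4c4∈{7}] r4c4 has the single candidate 7. So r4c4=7.
Step 14. [r1c8∈{3,5}] r1c8 is the only open cell in row 1 admitting 5, so r1c8=5.
Step 15. [r8c1∈{9}] r8c1's peers cover all but 9. So r8c1=9.
Step 16. [r1c3∈{1}] only 1 remains possible at r1c3 ⇒ r1c3=1.
Step 17. [r2c5∈{8}] only 8 remains possible at r2c5 ⇒ r2c5=8.
Step 18. [r7c6∈{4}] nothing but 4 survives at r7c6 ⇒ r7c6=4.
Step 19. [r1c9∈{3}] only 3 remains possible at r1c9. So r1c9=3.
Step 20. [r3c6∈{6}] only 6 remains possible at r3c6. So r3c6=6.
Step 21. [r6c3∈{2}] r6c3 has the single candidate 2. So r6c3=2.
Step 22. [r7c8∈{9}] nothing but 9 survives at r7c8. So r7c8=9.
Step 23. [r5c9∈{8}] r5c9 is down to just 8 ⇒ r5c9=8.
Step 24. [r2c8∈{6}] r2c8 is down to just 6, so r2c8=6.
Step 25. [r7c5∈{7}] r7c5 is down to just 7, so r7c5=7.
Step 26. [r8c7∈{6}] nothing but 6 survives at r8c7. So r8c7=6.
Step 27. [r6c8∈{3}] r6c8 is down to just 3, so r6c8=3.
Step 28. [r7c2∈{8}] r7c2 is down to just 8 ⇒ r7c2=8.
Step 29. [r8c3∈{7}] r8c3 has the single candidate 7 ⇒ r8c3=7.
Step 30. [r9c4∈{5}] r9c4 has the single candidate 5, so r9c4=5.
Step 31. [r7c1∈{5}] nothing but 5 survives at r7c1. So r7c1=5.
Step 32. [r3c2∈{3}] only 3 remains possible at r3c2 ⇒ r3c2=3.
Step 33. [r5c6∈{1}] r5c6 is down to just 1. So r5c6=1.
Step 34. [r7c7∈{2}] only 2 remains possible at r7c7 ⇒ r7c7=2.
Step 35. [r4c6∈{9}] r4c6's peers cover all but 9 ⇒ r4c6=9.
Step 36. [r2c2∈{2}] r2c2 is down to just 2, so r2c2=2.
Step 37. [r5c5∈{2}] only 2 remains possible at r5c5 ⇒ r5c5=2.
Step 38. [r2c4∈{1}] r2c4 has the single candidate 1 ⇒ r2c4=1.
Step 39. [r5c8∈{7}] nothing but 7 survives at r5c8 ⇒ r5c8=7.

Answer: 6 9 1 2 4 7 8 5 3 / 7 2 5 1 8 3 4 6 9 / 8 3 4 9 5 6 7 1 2 / 4 5 8 7 3 9 1 2 6 / 3 6 9 4 2 1 5 7 8 / 1 7 2 8 6 5 9 3 4 / 5 8 3 6 7 4 2 9 1 / 9 4 7 3 1 2 6 8 5 / 2 1 6 5 9 8 3 4 7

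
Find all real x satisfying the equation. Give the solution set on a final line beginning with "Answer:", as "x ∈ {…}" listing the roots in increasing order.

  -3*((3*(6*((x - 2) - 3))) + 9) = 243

Step 1. [-3*((3*(6*((x - 2) - 3))) + 9) = 243] leading coefficient -3: divide by -3. So div: (3*(6*((x - 2) - 3))) + 9 = -81.
Step 2. [(3*(6*((x - 2) - 3))) + 9 = -81] 9 comes off first (subtract 9) ⇒ sub: 3*(6*((x - 2) - 3)) = -90.
Step 3. [3*(6*((x - 2) - 3)) = -90] 3·(inner) — divide through by 3. So div: 6*((x - 2) - 3) = -30.
Step 4. [6*((x - 2) - 3) = -30] divide by the outer 6, so div: (x - 2) - 3 = -5.
Step 5. [(x - 2) - 3 = -5] 3 comes off first (add 3), so sub: x - 2 = -2.
Step 6. [x - 2 = -2] peel the -2: add 2 from each side, so sub: x = 0.

Answer: x ∈ {0}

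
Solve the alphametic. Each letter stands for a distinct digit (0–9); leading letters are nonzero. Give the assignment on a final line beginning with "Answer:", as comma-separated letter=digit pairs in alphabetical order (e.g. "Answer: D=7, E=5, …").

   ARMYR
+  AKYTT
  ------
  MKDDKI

Step 1. [col 1: R + T ≡ I (mod 10)] column 1 (R + T ≡ I (mod 10), carry-in 0) doesn't pin T yet; pick T=4 and continue, so T=4.
Step 2. [col 1: R + T ≡ I (mod 10)] column 1 (R + T ≡ I (mod 10), carry-in 0) doesn't pin R yet; pick R=6 and continue ⇒ R=6.
Step 3. [col 1: R + T ≡ I (mod 10)] from column 1 (R=6, T=4, carry-in 0, digits 4,6 already taken and all letters distinct): I must equal 0. So I=0.
Step 4. [M] adding two 5-digit numbers gives at most 5+1 digits, and here it does — M is that final carry and must be 1. So M=1.
Step 5. [col 2: Y + T ≡ K (mod 10)] no forcing yet in column 2 (carry-in 1); K=7 is free and consistent — try it ⇒ K=7.
Step 6. [col 2: Y + T ≡ K (mod 10)] in column 2 we have Y+T≡K with carry-in 1; given T=4, K=7 and digits 0,1,4,6,7 already taken and all letters distinct, that pins Y to 2 ⇒ Y=2.
Step 7. [col 3: M + Y ≡ D (mod 10)] column 3: given M=1, Y=2, carry-in 0, and digits 0,1,2,4,6,7 already taken and all letters distinct, M+Y≡D (mod 10) forces D=3. So D=3.
Step 8. [col 5: A + A ≡ K (mod 10)] in column 5 we have A+A≡K with carry-in 1; given K=7 and digits 0,1,2,3,4,6,7 already taken and all letters distinct, that pins A to 8 ⇒ A=8.

Answer: A=8, D=3, I=0, K=7, M=1, R=6, T=4, Y=2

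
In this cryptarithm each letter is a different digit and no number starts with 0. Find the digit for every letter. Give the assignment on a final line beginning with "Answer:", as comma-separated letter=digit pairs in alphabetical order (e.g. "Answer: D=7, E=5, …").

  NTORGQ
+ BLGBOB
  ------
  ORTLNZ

Step 1. [col 1: Q + B ≡ Z (mod 10)] several values work for B in column 1 (Q + B ≡ Z (mod 10), carry-in 0); try B=6, so B=6.
Step 2. [col 1: Q + B ≡ Z (mod 10)] several values work for Z in column 1 (Q + B ≡ Z (mod 10), carry-in 0); try Z=9, so Z=9.
Step 3. [col 1: Q + B ≡ Z (mod 10)] in column 1 we have Q+B≡Z with carry-in 0; given B=6, Z=9 and digits 6,9 already taken and all letters distinct, that pins Q to 3, so Q=3.
Step 4. [col 2: G + O ≡ N (mod 10)] no forcing yet in column 2 (carry-in 0); N=1 is free and consistent — try it. So N=1.
Step 5. [col 2: G + O ≡ N (mod 10)] G=4 is one option consistent with column 2 (G + O ≡ N (mod 10), carry-in 0) — take it. So G=4.
Step 6. [col 2: G + O ≡ N (mod 10)] in column 2 we have G+O≡N with carry-in 0; given G=4, N=1 and digits 1,3,4,6,9 already taken and all letters distinct, that pins O to 7. So O=7.
Step 7. [col 3: R + B ≡ L (mod 10)] column 3 (R + B ≡ L (mod 10), carry-in 1) doesn't pin L yet; pick L=5 and continue. So L=5.
Step 8. [col 3: R + B ≡ L (mod 10)] from column 3 (B=6, L=5, carry-in 1, digits 1,3,4,5,6,7,9 already taken and all letters distinct): R must equal 8, so R=8.
Step 9. [col 4: O + G ≡ T (mod 10)] column 4 reads O+G+carry(1)=T with O=7, G=4; with digits 1,3,4,5,6,7,8,9 already taken and all letters distinct, the only value for T is 2. So T=2.

Answer: B=6, G=4, L=5, N=1, O=7, Q=3, R=8, T=2, Z=9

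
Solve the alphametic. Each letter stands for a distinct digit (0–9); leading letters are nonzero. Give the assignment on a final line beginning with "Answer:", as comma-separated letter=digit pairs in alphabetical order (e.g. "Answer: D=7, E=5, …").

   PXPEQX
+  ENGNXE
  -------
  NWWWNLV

Step 1. [col 1: X + E ≡ V (mod 10)] column 1 (X + E ≡ V (mod 10), carry-in 0) doesn't pin V yet; pick V=3 and continue. So V=3.
Step 2. [N] N is the leading digit of a 7-digit sum of two 6-digit numbers; the final carry is exactly 1. So N=1.
Step 3. [col 1: X + E ≡ V (mod 10)] several values work for E in column 1 (X + E ≡ V (mod 10), carry-in 0); try E=9, so E=9.
Step 4. [col 1: X + E ≡ V (mod 10)] column 1: given E=9, V=3, carry-in 0, and digits 1,3,9 already taken and all letters distinct, X+E≡V (mod 10) forces X=4, so X=4.
Step 5. [col 2: Q + X ≡ L (mod 10)] no forcing yet in column 2 (carry-in 1); L=0 is free and consistent — try it ⇒ L=0.
Step 6. [col 2: Q + X ≡ L (mod 10)] column 2 reads Q+X+carry(1)=L with X=4, L=0; with digits 0,1,3,4,9 already taken and all letters distinct, the only value for Q is 5, so Q=5.
Step 7. [col 4: P + G ≡ W (mod 10)] from column 4 (nothing yet, carry-in 1, digits 0,1,3,4,5,9 already taken and all letters distinct): W must equal 6 ⇒ W=6.
Step 8. [col 4: P + G ≡ W (mod 10)] G=8 is one option consistent with column 4 (P + G ≡ W (mod 10), carry-in 1) — take it, so G=8.
Step 9. [col 4: P + G ≡ W (mod 10)] in column 4 we have P+G≡W with carry-in 1; given G=8, W=6 and digits 0,1,3,4,5,6,8,9 already taken and all letters distinct, that pins P to 7. So P=7.

Answer: E=9, G=8, L=0, N=1, P=7, Q=5, V=3, W=6, X=4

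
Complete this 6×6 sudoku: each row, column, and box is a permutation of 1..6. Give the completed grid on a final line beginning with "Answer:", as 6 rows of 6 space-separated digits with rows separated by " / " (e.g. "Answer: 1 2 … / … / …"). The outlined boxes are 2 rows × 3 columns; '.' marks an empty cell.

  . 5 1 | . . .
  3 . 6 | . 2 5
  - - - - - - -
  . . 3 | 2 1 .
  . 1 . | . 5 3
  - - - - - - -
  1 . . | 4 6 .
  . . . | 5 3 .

Step 1. [r3c6∈{4,6}] across box 4, 4 lands solely at r3c6. So r3c6=4.
Step 2. [r1c1∈{2,4}] in row 1, 2 fits only at r1c1. So r1c1=2.
Step 3. [r4c3∈{2,4}] in row 4, 2 fits only at r4c3. So r4c3=2.
Step 4. [r3c2∈{6}] r3c2 has the single candidate 6, so r3c2=6.
Step 5. [r6c3∈{4}] nothing but 4 survives at r6c3 ⇒ r6c3=4.
Step 6. [r6c2∈{2}] r6c2 is down to just 2 ⇒ r6c2=2.
Step 7. [r1c6∈{6}] r1c6's peers cover all but 6, so r1c6=6.
Step 8. [r2c4∈{1}] r2c4's peers cover all but 1 ⇒ r2c4=1.
Step 9. [r5c2∈{3}] r5c2 is down to just 3. So r5c2=3.
Step 10. [r6c6∈{1}] only 1 remains possible at r6c6 ⇒ r6c6=1.
Step 11. [r2c2∈{4}] only 4 remains possible at r2c2. So r2c2=4.
Step 12. [r3c1∈{5}] r3c1 has the single candidate 5, so r3c1=5.
Step 13. [r6c1∈{6}] r6c1's peers cover all but 6 ⇒ r6c1=6.
Step 14. [r5c6∈{2}] only 2 remains possible at r5c6 ⇒ r5c6=2.
Step 15. [r1c4∈{3}] r1c4 has the single candidate 3. So r1c4=3.
Step 16. [r5c3∈{5}] only 5 remains possible at r5c3, so r5c3=5.
Step 17. [r1c5∈{4}] r1c5 is down to just 4. So r1c5=4.
Step 18. [r4c1∈{4}] r4c1 has the single candidate 4. So r4c1=4.
Step 19. [r4c4∈{6}] r4c4's peers cover all but 6. So r4c4=6.

Answer: 2 5 1 3 4 6 / 3 4 6 1 2 5 / 5 6 3 2 1 4 / 4 1 2 6 5 3 / 1 3 5 4 6 2 / 6 2 4 5 3 1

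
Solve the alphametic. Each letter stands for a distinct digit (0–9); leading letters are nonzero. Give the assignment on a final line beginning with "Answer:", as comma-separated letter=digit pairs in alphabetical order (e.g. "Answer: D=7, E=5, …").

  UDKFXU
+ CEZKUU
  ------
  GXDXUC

Step 1. [col 1: U + U ≡ C (mod 10)] several values work for U in column 1 (U + U ≡ C (mod 10), carry-in 0); try U=6, so U=6.
Step 2. [col 1: U + U ≡ C (mod 10)] in column 1 we have U+U≡C with carry-in 0; given U=6 and digits 6 already taken and all letters distinct, that pins C to 2 ⇒ C=2.
Step 3. [col 2: X + U ≡ U (mod 10)] column 2 reads X+U+carry(1)=U with U=6; with digits 2,6 already taken and all letters distinct, the only value for X is 9 ⇒ X=9.
Step 4. [col 3: F + K ≡ X (mod 10)] no forcing yet in column 3 (carry-in 1); F=7 is free and consistent — try it. So F=7.
Step 5. [col 3: F + K ≡ X (mod 10)] from column 3 (F=7, X=9, carry-in 1, digits 2,6,7,9 already taken and all letters distinct): K must equal 1. So K=1.
Step 6. [col 4: K + Z ≡ D (mod 10)] D=4 is one option consistent with column 4 (K + Z ≡ D (mod 10), carry-in 0) — take it. So D=4.
Step 7. [col 4: K + Z ≡ D (mod 10)] in column 4 we have K+Z≡D with carry-in 0; given K=1, D=4 and digits 1,2,4,6,7,9 already taken and all letters distinct, that pins Z to 3, so Z=3.
Step 8. [col 5: D + E ≡ X (mod 10)] from column 5 (D=4, X=9, carry-in 0, digits 1,2,3,4,6,7,9 already taken and all letters distinct): E must equal 5 ⇒ E=5.
Step 9. [col 6: U + C ≡ G (mod 10)] from column 6 (U=6, C=2, carry-in 0, digits 1,2,3,4,5,6,7,9 already taken and all letters distinct): G must equal 8, so G=8.

Answer: C=2, D=4, E=5, F=7, G=8, K=1, U=6, X=9, Z=3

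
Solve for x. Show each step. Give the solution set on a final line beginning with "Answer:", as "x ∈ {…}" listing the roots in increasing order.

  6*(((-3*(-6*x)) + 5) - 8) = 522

Step 1. [6*(((-3*(-6*x)) + 5) - 8) = 522] divide by the outer 6 ⇒ div: ((-3*(-6*x)) + 5) - 8 = 87.
Step 2. [((-3*(-6*x)) + 5) - 8 = 87] the outer -8 inverts by adding 8, so sub: (-3*(-6*x)) + 5 = 95.
Step 3. [(-3*(-6*x)) + 5 = 95] the outer +5 inverts by subtracting 5 ⇒ sub: -3*(-6*x) = 90.
Step 4. [-3*(-6*x) = 90] leading coefficient -3: divide by -3, so div: -6*x = -30.
Step 5. [-6*x = -30] leading coefficient -6: divide by -6, so div: x = 5.

Answer: x ∈ {5}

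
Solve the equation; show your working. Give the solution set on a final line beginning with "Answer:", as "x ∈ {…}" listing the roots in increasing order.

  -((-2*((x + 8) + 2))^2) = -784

Step 1. [-((-2*((x + 8) + 2))^2) = -784] flip signs both sides ⇒ neg: (-2*((x + 8) + 2))^2 = 784.
Step 2. [(-2*((x + 8) + 2))^2 = 784] LHS squared, RHS 784 ≥ 0: apply √ (±), so sqrt: -2*((x + 8) + 2) = 28 or -28.
Step 3. [-2*((x + 8) + 2) = 28 or -28] LHS = -2·(…); ÷-2 both sides ⇒ div: (x + 8) + 2 = -14 or 14.
Step 4. [(x + 8) + 2 = -14 or 14] the outer +2 inverts by subtracting 2, so sub: x + 8 = -16 or 12.
Step 5. [x + 8 = -16 or 12] +8 is outermost — subtract 8 both sides, so sub: x = -24 or 4.

Answer: x ∈ {-24, 4}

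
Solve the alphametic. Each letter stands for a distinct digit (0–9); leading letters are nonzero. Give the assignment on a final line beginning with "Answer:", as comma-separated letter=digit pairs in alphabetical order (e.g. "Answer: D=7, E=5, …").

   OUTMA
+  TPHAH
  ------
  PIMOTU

Step 1. [col 1: A + H ≡ U (mod 10)] column 1 (A + H ≡ U (mod 10), carry-in 0) doesn't pin A yet; pick A=3 and continue ⇒ A=3.
Step 2. [col 1: A + H ≡ U (mod 10)] column 1 (A + H ≡ U (mod 10), carry-in 0) doesn't pin U yet; pick U=2 and continue ⇒ U=2.
Step 3. [P] adding two 5-digit numbers gives at most 5+1 digits, and here it does — P is that final carry and must be 1. So P=1.
Step 4. [col 1: A + H ≡ U (mod 10)] from column 1 (A=3, U=2, carry-in 0, digits 1,2,3 already taken and all letters distinct): H must equal 9, so H=9.
Step 5. [col 2: M + A ≡ T (mod 10)] M=4 is one option consistent with column 2 (M + A ≡ T (mod 10), carry-in 1) — take it. So M=4.
Step 6. [col 2: M + A ≡ T (mod 10)] from column 2 (M=4, A=3, carry-in 1, digits 1,2,3,4,9 already taken and all letters distinct): T must equal 8, so T=8.
Step 7. [col 3: T + H ≡ O (mod 10)] from column 3 (T=8, H=9, carry-in 0, digits 1,2,3,4,8,9 already taken and all letters distinct): O must equal 7. So O=7.
Step 8. [col 5: O + T ≡ I (mod 10)] column 5: given O=7, T=8, carry-in 0, and digits 1,2,3,4,7,8,9 already taken and all letters distinct, O+T≡I (mod 10) forces I=5 ⇒ I=5.

Answer: A=3, H=9, I=5, M=4, O=7, P=1, T=8, U=2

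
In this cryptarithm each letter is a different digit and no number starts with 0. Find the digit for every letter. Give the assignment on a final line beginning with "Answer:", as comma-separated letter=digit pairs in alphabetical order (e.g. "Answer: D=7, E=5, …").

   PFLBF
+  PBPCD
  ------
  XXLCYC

Step 1. [col 1: F + D ≡ C (mod 10)] several values work for D in column 1 (F + D ≡ C (mod 10), carry-in 0); try D=4 ⇒ D=4.
Step 2. [X] the sum has 6 digits but both addends have 5; that extra leading digit X is the final carry, namely 1, so X=1.
Step 3. [col 1: F + D ≡ C (mod 10)] C=2 is one option consistent with column 1 (F + D ≡ C (mod 10), carry-in 0) — take it. So C=2.
Step 4. [col 1: F + D ≡ C (mod 10)] column 1: given D=4, C=2, carry-in 0, and digits 1,2,4 already taken and all letters distinct, F+D≡C (mod 10) forces F=8. So F=8.
Step 5. [col 2: B + C ≡ Y (mod 10)] column 2 (B + C ≡ Y (mod 10), carry-in 1) doesn't pin B yet; pick B=7 and continue ⇒ B=7.
Step 6. [col 2: B + C ≡ Y (mod 10)] from column 2 (B=7, C=2, carry-in 1, digits 1,2,4,7,8 already taken and all letters distinct): Y must equal 0 ⇒ Y=0.
Step 7. [col 3: L + P ≡ C (mod 10)] no forcing yet in column 3 (carry-in 1); L=6 is free and consistent — try it. So L=6.
Step 8. [col 3: L + P ≡ C (mod 10)] in column 3 we have L+P≡C with carry-in 1; given L=6, C=2 and digits 0,1,2,4,6,7,8 already taken and all letters distinct, that pins P to 5, so P=5.

Answer: B=7, C=2, D=4, F=8, L=6, P=5, X=1, Y=0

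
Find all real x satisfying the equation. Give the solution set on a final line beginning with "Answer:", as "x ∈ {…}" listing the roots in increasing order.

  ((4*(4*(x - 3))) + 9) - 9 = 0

Step 1. [((4*(4*(x - 3))) + 9) - 9 = 0] the outer -9 inverts by adding 9. So sub: (4*(4*(x - 3))) + 9 = 9.
Step 2. [(4*(4*(x - 3))) + 9 = 9] the outer +9 inverts by subtracting 9 ⇒ sub: 4*(4*(x - 3)) = 0.
Step 3. [4*(4*(x - 3)) = 0] divide by the outer 4. So div: 4*(x - 3) = 0.
Step 4. [4*(x - 3) = 0] LHS = 4·(…); ÷4 both sides. So div: x - 3 = 0.
Step 5. [x - 3 = 0] -3 is outermost — add 3 both sides. So sub: x = 3.

Answer: x ∈ {3}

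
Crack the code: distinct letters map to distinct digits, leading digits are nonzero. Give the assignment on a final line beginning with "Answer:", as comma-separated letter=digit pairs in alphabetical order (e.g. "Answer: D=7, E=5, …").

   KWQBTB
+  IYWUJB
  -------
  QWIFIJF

Step 1. [col 1: B + B ≡ F (mod 10)] no forcing yet in column 1 (carry-in 0); B=3 is free and consistent — try it ⇒ B=3.
Step 2. [col 1: B + B ≡ F (mod 10)] column 1 reads B+B+carry(0)=F with B=3; with digits 3 already taken and all letters distinct, the only value for F is 6, so F=6.
Step 3. [col 2: T + J ≡ J (mod 10)] from column 2 (nothing yet, carry-in 0, digits 3,6 already taken and all letters distinct): T must equal 0. So T=0.
Step 4. [Q] the sum has 7 digits but both addends have 6; that extra leading digit Q is the final carry, namely 1 ⇒ Q=1.
Step 5. [col 2: T + J ≡ J (mod 10)] column 2 (T + J ≡ J (mod 10), carry-in 0) doesn't pin J yet; pick J=9 and continue ⇒ J=9.
Step 6. [col 3: B + U ≡ I (mod 10)] column 3 (B + U ≡ I (mod 10), carry-in 0) doesn't pin U yet; pick U=4 and continue. So U=4.
Step 7. [col 3: B + U ≡ I (mod 10)] column 3 reads B+U+carry(0)=I with B=3, U=4; with digits 0,1,3,4,6,9 already taken and all letters distinct, the only value for I is 7 ⇒ I=7.
Step 8. [col 4: Q + W ≡ F (mod 10)] from column 4 (Q=1, F=6, carry-in 0, digits 0,1,3,4,6,7,9 already taken and all letters distinct): W must equal 5. So W=5.
Step 9. [col 5: W + Y ≡ I (mod 10)] in column 5 we have W+Y≡I with carry-in 0; given W=5, I=7 and digits 0,1,3,4,5,6,7,9 already taken and all letters distinct, that pins Y to 2 ⇒ Y=2.
Step 10. [col 6: K + I ≡ W (mod 10)] in column 6 we have K+I≡W with carry-in 0; given I=7, W=5 and digits 0,1,2,3,4,5,6,7,9 already taken and all letters distinct, that pins K to 8, so K=8.

Answer: B=3, F=6, I=7, J=9, K=8, Q=1, T=0, U=4, W=5, Y=2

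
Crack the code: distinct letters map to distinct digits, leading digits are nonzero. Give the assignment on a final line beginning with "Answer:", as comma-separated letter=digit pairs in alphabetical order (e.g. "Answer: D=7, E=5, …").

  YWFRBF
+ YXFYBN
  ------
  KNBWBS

Step 1. [col 1: F + N ≡ S (mod 10)] F=4 is one option consistent with column 1 (F + N ≡ S (mod 10), carry-in 0) — take it ⇒ F=4.
Step 2. [col 1: F + N ≡ S (mod 10)] several values work for N in column 1 (F + N ≡ S (mod 10), carry-in 0); try N=7. So N=7.
Step 3. [col 1: F + N ≡ S (mod 10)] from column 1 (F=4, N=7, carry-in 0, digits 4,7 already taken and all letters distinct): S must equal 1. So S=1.
Step 4. [col 2: B + B ≡ B (mod 10)] from column 2 (nothing yet, carry-in 1, digits 1,4,7 already taken and all letters distinct): B must equal 9. So B=9.
Step 5. [col 3: R + Y ≡ W (mod 10)] no forcing yet in column 3 (carry-in 1); Y=3 is free and consistent — try it. So Y=3.
Step 6. [col 3: R + Y ≡ W (mod 10)] W=2 is one option consistent with column 3 (R + Y ≡ W (mod 10), carry-in 1) — take it ⇒ W=2.
Step 7. [col 3: R + Y ≡ W (mod 10)] column 3: given Y=3, W=2, carry-in 1, and digits 1,2,3,4,7,9 already taken and all letters distinct, R+Y≡W (mod 10) forces R=8. So R=8.
Step 8. [col 5: W + X ≡ N (mod 10)] column 5 reads W+X+carry(0)=N with W=2, N=7; with digits 1,2,3,4,7,8,9 already taken and all letters distinct, the only value for X is 5 ⇒ X=5.
Step 9. [col 6: Y + Y ≡ K (mod 10)] column 6: given Y=3, carry-in 0, and digits 1,2,3,4,5,7,8,9 already taken and all letters distinct, Y+Y≡K (mod 10) forces K=6. So K=6.

Answer: B=9, F=4, K=6, N=7, R=8, S=1, W=2, X=5, Y=3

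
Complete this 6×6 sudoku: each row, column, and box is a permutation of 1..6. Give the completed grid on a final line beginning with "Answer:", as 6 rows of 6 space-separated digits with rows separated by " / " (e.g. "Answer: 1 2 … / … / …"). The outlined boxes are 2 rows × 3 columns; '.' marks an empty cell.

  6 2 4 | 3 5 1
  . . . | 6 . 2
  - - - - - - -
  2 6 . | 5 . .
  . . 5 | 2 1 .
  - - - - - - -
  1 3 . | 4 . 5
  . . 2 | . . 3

Step 1. [r4c2∈{4}] r4c2's peers cover all but 4. So r4c2=4.
Step 2. [r6c2∈{5}] only 5 remains possible at r6c2 ⇒ r6c2=5.
Step 3. [r4c1∈{3}] r4c1 has the single candidate 3, so r4c1=3.
Step 4. [r3c3∈{1}] r3c3's peers cover all but 1 ⇒ r3c3=1.
Step 5. [r3c6∈{4}] r3c6's peers cover all but 4, so r3c6=4.
Step 6. [r6c5∈{6}] r6c5 is down to just 6. So r6c5=6.
Step 7. [r3c5∈{3}] r3c5's peers cover all but 3 ⇒ r3c5=3.
Step 8. [r2c5∈{4}] r2c5 is down to just 4. So r2c5=4.
Step 9. [r6c4∈{1}] r6c4 has the single candidate 1 ⇒ r6c4=1.
Step 10. [r5c5∈{2}] nothing but 2 survives at r5c5. So r5c5=2.
Step 11. [r2c2∈{1}] nothing but 1 survives at r2c2, so r2c2=1.
Step 12. [r2c1∈{5}] only 5 remains possible at r2c1 ⇒ r2c1=5.
Step 13. [r4c6∈{6}] r4c6 is down to just 6. So r4c6=6.
Step 14. [r6c1∈{4}] r6c1 is down to just 4, so r6c1=4.
Step 15. [r2c3∈{3}] only 3 remains possible at r2c3, so r2c3=3.
Step 16. [r5c3∈{6}] r5c3 has the single candidate 6, so r5c3=6.

Answer: 6 2 4 3 5 1 / 5 1 3 6 4 2 / 2 6 1 5 3 4 / 3 4 5 2 1 6 / 1 3 6 4 2 5 / 4 5 2 1 6 3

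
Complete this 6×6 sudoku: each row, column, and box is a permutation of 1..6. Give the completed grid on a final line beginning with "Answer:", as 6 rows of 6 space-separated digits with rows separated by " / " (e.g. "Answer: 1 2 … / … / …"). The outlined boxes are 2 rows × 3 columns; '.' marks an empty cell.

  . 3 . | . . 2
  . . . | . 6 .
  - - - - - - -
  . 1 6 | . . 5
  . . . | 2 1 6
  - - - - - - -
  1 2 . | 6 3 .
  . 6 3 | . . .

Step 1. [r5c6∈{4}] only 4 remains possible at r5c6. So r5c6=4.
Step 2. [r6c1∈{4,5}] across row 6, 4 lands solely at r6c1 ⇒ r6c1=4.
Step 3. [r2c3∈{1,2,4,5}] across col 3, 2 lands solely at r2c3 ⇒ r2c3=2.
Step 4. [r2c1∈{5}] nothing but 5 survives at r2c1, so r2c1=5.
Step 5. [r2c2∈{4}] nothing but 4 survives at r2c2, so r2c2=4.
Step 6. [r3c4∈{3,4}] box 4 places 3 nowhere but r3c4 ⇒ r3c4=3.
Step 7. [r1c4∈{1,4,5}] 4 has one home in col 4: r1c4. So r1c4=4.
Step 8. [r6c4∈{1,5}] col 4 places 5 nowhere but r6c4. So r6c4=5.
Step 9. [r6c6∈{1}] only 1 remains possible at r6c6, so r6c6=1.
Step 10. [r4c3∈{4,5}] row 4 places 4 nowhere but r4c3, so r4c3=4.
Step 11. [r2c4∈{1}] r2c4's peers cover all but 1, so r2c4=1.
Step 12. [r1c5∈{5}] r1c5 is down to just 5. So r1c5=5.
Step 13. [r3c5∈{4}] nothing but 4 survives at r3c5, so r3c5=4.
Step 14. [r4c2∈{5}] r4c2's peers cover all but 5. So r4c2=5.
Step 15. [r2c6∈{3}] r2c6's peers cover all but 3. So r2c6=3.
Step 16. [r3c1∈{2}] r3c1 has the single candidate 2, so r3c1=2.
Step 17. [r6c5∈{2}] r6c5 has the single candidate 2. So r6c5=2.
Step 18. [r5c3∈{5}] only 5 remains possible at r5c3 ⇒ r5c3=5.
Step 19. [r1c1∈{6}] r1c1 is down to just 6. So r1c1=6.
Step 20. [r4c1∈{3}] r4c1 is down to just 3 ⇒ r4c1=3.
Step 21. [r1c3∈{1}] r1c3 has the single candidate 1 ⇒ r1c3=1.

Answer: 6 3 1 4 5 2 / 5 4 2 1 6 3 / 2 1 6 3 4 5 / 3 5 4 2 1 6 / 1 2 5 6 3 4 / 4 6 3 5 2 1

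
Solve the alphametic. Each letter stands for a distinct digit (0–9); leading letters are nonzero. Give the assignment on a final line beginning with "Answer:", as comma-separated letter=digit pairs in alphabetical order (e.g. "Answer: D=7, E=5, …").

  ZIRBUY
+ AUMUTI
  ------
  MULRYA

Step 1. [col 1: Y + I ≡ A (mod 10)] several values work for A in column 1 (Y + I ≡ A (mod 10), carry-in 0); try A=1. So A=1.
Step 2. [col 1: Y + I ≡ A (mod 10)] no forcing yet in column 1 (carry-in 0); Y=2 is free and consistent — try it ⇒ Y=2.
Step 3. [col 1: Y + I ≡ A (mod 10)] in column 1 we have Y+I≡A with carry-in 0; given Y=2, A=1 and digits 1,2 already taken and all letters distinct, that pins I to 9, so I=9.
Step 4. [col 2: U + T ≡ Y (mod 10)] no forcing yet in column 2 (carry-in 1); U=4 is free and consistent — try it. So U=4.
Step 5. [col 2: U + T ≡ Y (mod 10)] column 2 reads U+T+carry(1)=Y with U=4, Y=2; with digits 1,2,4,9 already taken and all letters distinct, the only value for T is 7 ⇒ T=7.
Step 6. [col 3: B + U ≡ R (mod 10)] no forcing yet in column 3 (carry-in 1); B=0 is free and consistent — try it, so B=0.
Step 7. [col 3: B + U ≡ R (mod 10)] in column 3 we have B+U≡R with carry-in 1; given B=0, U=4 and digits 0,1,2,4,7,9 already taken and all letters distinct, that pins R to 5. So R=5.
Step 8. [col 4: R + M ≡ L (mod 10)] M=8 is one option consistent with column 4 (R + M ≡ L (mod 10), carry-in 0) — take it, so M=8.
Step 9. [col 4: R + M ≡ L (mod 10)] column 4: given R=5, M=8, carry-in 0, and digits 0,1,2,4,5,7,8,9 already taken and all letters distinct, R+M≡L (mod 10) forces L=3 ⇒ L=3.
Step 10. [col 6: Z + A ≡ M (mod 10)] column 6: given A=1, M=8, carry-in 1, and digits 0,1,2,3,4,5,7,8,9 already taken and all letters distinct, Z+A≡M (mod 10) forces Z=6. So Z=6.

Answer: A=1, B=0, I=9, L=3, M=8, R=5, T=7, U=4, Y=2, Z=6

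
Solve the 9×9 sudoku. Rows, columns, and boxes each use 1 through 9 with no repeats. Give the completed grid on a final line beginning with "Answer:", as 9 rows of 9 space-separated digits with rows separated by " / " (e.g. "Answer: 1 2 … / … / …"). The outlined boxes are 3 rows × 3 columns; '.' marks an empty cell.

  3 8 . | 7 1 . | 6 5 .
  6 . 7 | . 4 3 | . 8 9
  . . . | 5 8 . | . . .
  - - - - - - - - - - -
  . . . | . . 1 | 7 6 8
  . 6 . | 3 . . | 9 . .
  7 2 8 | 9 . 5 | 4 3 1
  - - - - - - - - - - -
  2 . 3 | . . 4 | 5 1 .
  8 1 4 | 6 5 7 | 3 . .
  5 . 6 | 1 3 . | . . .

Step 1. [r9c6∈{2,8,9}] box 8 places 2 nowhere but r9c6, so r9c6=2.
Step 2. [r1c9∈{2,4}] r1c9 is the only open cell in row 1 admitting 4. So r1c9=4.
Step 3. [r9c9∈{7}] r9c9's peers cover all but 7 ⇒ r9c9=7.
Step 4. [r5c1∈{1,4}] in row 5, 4 fits only at r5c1. So r5c1=4.
Step 5. [r5c8∈{2}] only 2 remains possible at r5c8. So r5c8=2.
Step 6. [r9c2∈{9}] only 9 remains possible at r9c2, so r9c2=9.
Step 7. [r3c1∈{1,9}] in col 1, 1 fits only at r3c1. So r3c1=1.
Step 8. [r3c7∈{2}] only 2 remains possible at r3c7 ⇒ r3c7=2.
Step 9. [r3c3∈{9}] r3c3 has the single candidate 9. So r3c3=9.
Step 10. [r4c3∈{5}] r4c3's peers cover all but 5 ⇒ r4c3=5.
Step 11. [r4c5∈{2}] r4c5's peers cover all but 2. So r4c5=2.
Step 12. [r5c9∈{5}] r5c9 has the single candidate 5. So r5c9=5.
Step 13. [r7c2∈{7}] r7c2 is down to just 7, so r7c2=7.
Step 14. [r7c5∈{9}] r7c5's peers cover all but 9 ⇒ r7c5=9.
Step 15. [r4c2∈{3}] r4c2's peers cover all but 3. So r4c2=3.
Step 16. [r7c9∈{6}] r7c9's peers cover all but 6, so r7c9=6.
Step 17. [r5c5∈{7}] r5c5 is down to just 7, so r5c5=7.
Step 18. [r8c9∈{2}] r8c9's peers cover all but 2 ⇒ r8c9=2.
Step 19. [r3c8∈{7}] r3c8 is down to just 7, so r3c8=7.
Step 20. [r7c4∈{8}] nothing but 8 survives at r7c4, so r7c4=8.
Step 21. [r2c2∈{5}] nothing but 5 survives at r2c2. So r2c2=5.
Step 22. [r9c7∈{8}] only 8 remains possible at r9c7 ⇒ r9c7=8.
Step 23. [r4c4∈{4}] only 4 remains possible at r4c4. So r4c4=4.
Step 24. [r9c8∈{4}] r9c8 has the single candidate 4 ⇒ r9c8=4.
Step 25. [r5c3∈{1}] nothing but 1 survives at r5c3. So r5c3=1.
Step 26. [r1c6∈{9}] r1c6's peers cover all but 9 ⇒ r1c6=9.
Step 27. [r2c7∈{1}] only 1 remains possible at r2c7, so r2c7=1.
Step 28. [r1c3∈{2}] nothing but 2 survives at r1c3 ⇒ r1c3=2.
Step 29. [r5c6∈{8}] r5c6's peers cover all but 8. So r5c6=8.
Step 30. [r2c4∈{2}] r2c4 is down to just 2, so r2c4=2.
Step 31. [r8c8∈{9}] r8c8 is down to just 9, so r8c8=9.
Step 32. [r6c5∈{6}] r6c5 has the single candidate 6. So r6c5=6.
Step 33. [r3c6∈{6}] r3c6's peers cover all but 6, so r3c6=6.
Step 34. [r3c2∈{4}] only 4 remains possible at r3c2 ⇒ r3c2=4.
Step 35. [r4c1∈{9}] only 9 remains possible at r4c1. So r4c1=9.
Step 36. [r3c9∈{3}] r3c9's peers cover all but 3 ⇒ r3c9=3.

Answer: 3 8 2 7 1 9 6 5 4 / 6 5 7 2 4 3 1 8 9 / 1 4 9 5 8 6 2 7 3 / 9 3 5 4 2 1 7 6 8 / 4 6 1 3 7 8 9 2 5 / 7 2 8 9 6 5 4 3 1 / 2 7 3 8 9 4 5 1 6 / 8 1 4 6 5 7 3 9 2 / 5 9 6 1 3 2 8 4 7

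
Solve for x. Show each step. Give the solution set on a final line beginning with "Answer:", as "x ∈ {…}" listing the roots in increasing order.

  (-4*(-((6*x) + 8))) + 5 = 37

Step 1. [(-4*(-((6*x) + 8))) + 5 = 37] +5 is outermost — subtract 5 both sides ⇒ sub: -4*(-((6*x) + 8)) = 32.
Step 2. [-4*(-((6*x) + 8)) = 32] -4 out front; divide by -4 ⇒ div: -((6*x) + 8) = -8.
Step 3. [-((6*x) + 8) = -8] LHS negated; negate both sides. So neg: (6*x) + 8 = 8.
Step 4. [(6*x) + 8 = 8] peel the +8: subtract 8 from each side ⇒ sub: 6*x = 0.
Step 5. [6*x = 0] divide by the outer 6, so div: x = 0.

Answer: x ∈ {0}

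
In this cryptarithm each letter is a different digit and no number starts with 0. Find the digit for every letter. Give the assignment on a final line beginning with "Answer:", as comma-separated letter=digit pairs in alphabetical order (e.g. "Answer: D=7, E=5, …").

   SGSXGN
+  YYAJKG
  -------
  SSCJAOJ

Step 1. [col 1: N + G ≡ J (mod 10)] no forcing yet in column 1 (carry-in 0); G=6 is free and consistent — try it ⇒ G=6.
Step 2. [S] S is the leading digit of a 7-digit sum of two 6-digit numbers; the final carry is exactly 1. So S=1.
Step 3. [col 1: N + G ≡ J (mod 10)] column 1 (N + G ≡ J (mod 10), carry-in 0) doesn't pin J yet; pick J=4 and continue, so J=4.
Step 4. [col 1: N + G ≡ J (mod 10)] column 1: given G=6, J=4, carry-in 0, and digits 1,4,6 already taken and all letters distinct, N+G≡J (mod 10) forces N=8 ⇒ N=8.
Step 5. [col 2: G + K ≡ O (mod 10)] no forcing yet in column 2 (carry-in 1); K=3 is free and consistent — try it. So K=3.
Step 6. [col 2: G + K ≡ O (mod 10)] column 2 reads G+K+carry(1)=O with G=6, K=3; with digits 1,3,4,6,8 already taken and all letters distinct, the only value for O is 0, so O=0.
Step 7. [col 3: X + J ≡ A (mod 10)] no forcing yet in column 3 (carry-in 1); X=7 is free and consistent — try it. So X=7.
Step 8. [col 3: X + J ≡ A (mod 10)] from column 3 (X=7, J=4, carry-in 1, digits 0,1,3,4,6,7,8 already taken and all letters distinct): A must equal 2 ⇒ A=2.
Step 9. [col 5: G + Y ≡ C (mod 10)] in column 5 we have G+Y≡C with carry-in 0; given G=6 and digits 0,1,2,3,4,6,7,8 already taken and all letters distinct, that pins Y to 9, so Y=9.
Step 10. [col 5: G + Y ≡ C (mod 10)] from column 5 (G=6, Y=9, carry-in 0, digits 0,1,2,3,4,6,7,8,9 already taken and all letters distinct): C must equal 5, so C=5.

Answer: A=2, C=5, G=6, J=4, K=3, N=8, O=0, S=1, X=7, Y=9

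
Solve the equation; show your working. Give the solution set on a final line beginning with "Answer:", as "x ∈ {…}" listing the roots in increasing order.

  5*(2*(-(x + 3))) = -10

Step 1. [5*(2*(-(x + 3))) = -10] leading coefficient 5: divide by 5 ⇒ div: 2*(-(x + 3)) = -2.
Step 2. [2*(-(x + 3)) = -2] 2 out front; divide by 2, so div: -(x + 3) = -1.
Step 3. [-(x + 3) = -1] LHS negated; negate both sides, so neg: x + 3 = 1.
Step 4. [x + 3 = 1] subtract 3: x sits inside (… + 3) ⇒ sub: x = -2.

Answer: x ∈ {-2}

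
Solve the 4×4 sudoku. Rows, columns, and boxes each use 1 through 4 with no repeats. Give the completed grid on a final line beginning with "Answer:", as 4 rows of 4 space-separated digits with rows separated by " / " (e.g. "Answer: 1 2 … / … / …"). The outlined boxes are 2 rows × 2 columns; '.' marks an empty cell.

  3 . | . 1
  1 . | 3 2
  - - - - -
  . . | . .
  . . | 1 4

Step 1. [r3c2∈{1,2,3,4}] 1 has one home in row 3: r3c2 ⇒ r3c2=1.
Step 2. [r4c1∈{2}] only 2 remains possible at r4c1. So r4c1=2.
Step 3. [r1c3∈{4}] r1c3 has the single candidate 4. So r1c3=4.
Step 4. [r3c1∈{4}] r3c1 has the single candidate 4 ⇒ r3c1=4.
Step 5. [r4c2∈{3}] r4c2 has the single candidate 3, so r4c2=3.
Step 6. [r3c3∈{2}] r3c3 has the single candidate 2, so r3c3=2.
Step 7. [r1c2∈{2}] r1c2 is down to just 2 ⇒ r1c2=2.
Step 8. [r2c2∈{4}] nothing but 4 survives at r2c2 ⇒ r2c2=4.
Step 9. [r3c4∈{3}] r3c4 is down to just 3, so r3c4=3.

Answer: 3 2 4 1 / 1 4 3 2 / 4 1 2 3 / 2 3 1 4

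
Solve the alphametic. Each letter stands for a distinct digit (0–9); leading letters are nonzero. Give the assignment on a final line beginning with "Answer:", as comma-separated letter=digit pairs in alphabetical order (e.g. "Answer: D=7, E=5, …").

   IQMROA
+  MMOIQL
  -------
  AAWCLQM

Step 1. [col 1: A + L ≡ M (mod 10)] several values work for A in column 1 (A + L ≡ M (mod 10), carry-in 0); try A=1, so A=1.
Step 2. [col 1: A + L ≡ M (mod 10)] several values work for M in column 1 (A + L ≡ M (mod 10), carry-in 0); try M=4. So M=4.
Step 3. [col 1: A + L ≡ M (mod 10)] column 1 reads A+L+carry(0)=M with A=1, M=4; with digits 1,4 already taken and all letters distinct, the only value for L is 3, so L=3.
Step 4. [col 2: O + Q ≡ Q (mod 10)] from column 2 (nothing yet, carry-in 0, digits 1,3,4 already taken and all letters distinct): O must equal 0 ⇒ O=0.
Step 5. [col 2: O + Q ≡ Q (mod 10)] column 2 (O + Q ≡ Q (mod 10), carry-in 0) doesn't pin Q yet; pick Q=8 and continue. So Q=8.
Step 6. [col 3: R + I ≡ L (mod 10)] several values work for R in column 3 (R + I ≡ L (mod 10), carry-in 0); try R=7. So R=7.
Step 7. [col 3: R + I ≡ L (mod 10)] in column 3 we have R+I≡L with carry-in 0; given R=7, L=3 and digits 0,1,3,4,7,8 already taken and all letters distinct, that pins I to 6. So I=6.
Step 8. [col 4: M + O ≡ C (mod 10)] column 4 reads M+O+carry(1)=C with M=4, O=0; with digits 0,1,3,4,6,7,8 already taken and all letters distinct, the only value for C is 5. So C=5.
Step 9. [col 5: Q + M ≡ W (mod 10)] column 5: given Q=8, M=4, carry-in 0, and digits 0,1,3,4,5,6,7,8 already taken and all letters distinct, Q+M≡W (mod 10) forces W=2 ⇒ W=2.

Answer: A=1, C=5, I=6, L=3, M=4, O=0, Q=8, R=7, W=2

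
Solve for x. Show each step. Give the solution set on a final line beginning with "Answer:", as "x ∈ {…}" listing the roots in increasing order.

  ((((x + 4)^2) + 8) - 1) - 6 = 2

Step 1. [((((x + 4)^2) + 8) - 1) - 6 = 2] the outer -6 inverts by adding 6. So sub: (((x + 4)^2) + 8) - 1 = 8.
Step 2. [(((x + 4)^2) + 8) - 1 = 8] the outer -1 inverts by adding 1, so sub: ((x + 4)^2) + 8 = 9.
Step 3. [((x + 4)^2) + 8 = 9] +8 is outermost — subtract 8 both sides. So sub: (x + 4)^2 = 1.
Step 4. [(x + 4)^2 = 1] √ both sides: 1 ≥ 0 gives two branches. So sqrt: x + 4 = 1 or -1.
Step 5. [x + 4 = 1 or -1] subtract 4: x sits inside (… + 4). So sub: x = -3 or -5.

Answer: x ∈ {-5, -3}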